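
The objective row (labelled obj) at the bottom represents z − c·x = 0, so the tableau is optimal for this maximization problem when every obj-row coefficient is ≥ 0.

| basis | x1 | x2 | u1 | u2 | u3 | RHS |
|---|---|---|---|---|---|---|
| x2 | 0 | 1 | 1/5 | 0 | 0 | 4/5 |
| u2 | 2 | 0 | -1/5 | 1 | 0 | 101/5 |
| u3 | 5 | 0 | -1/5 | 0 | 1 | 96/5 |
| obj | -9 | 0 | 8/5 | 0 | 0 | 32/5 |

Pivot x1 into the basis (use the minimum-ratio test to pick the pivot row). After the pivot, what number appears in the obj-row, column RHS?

1024/25

Ratio test on column x1 — row 1: entry 0 ≤ 0; row 2: (101/5)/2 = 101/10; row 3: (96/5)/5 = 96/25. Minimum is 96/25 at row 3 (u3 leaves); pivot element 5.
Divide row 3 by 5; eliminate column x1 from the other rows.
obj-row update in column RHS: 32/5 − (-9)·(96/25) = 1024/25.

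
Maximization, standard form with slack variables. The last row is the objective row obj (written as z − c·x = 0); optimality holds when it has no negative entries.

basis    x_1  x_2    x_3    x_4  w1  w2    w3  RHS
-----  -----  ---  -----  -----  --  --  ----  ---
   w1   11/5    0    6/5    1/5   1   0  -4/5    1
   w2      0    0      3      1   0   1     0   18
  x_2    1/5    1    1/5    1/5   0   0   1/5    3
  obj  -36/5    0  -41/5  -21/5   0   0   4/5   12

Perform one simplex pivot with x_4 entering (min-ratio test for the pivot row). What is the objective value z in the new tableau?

33

Ratio test on column x_4 — row 1: 1/(1/5) = 5; row 2: 18/1 = 18; row 3: 3/(1/5) = 15. Minimum is 5 at row 1 (w1 leaves); pivot element 1/5.
Pivot on row 1; the obj-row RHS becomes 12 − (-21/5)·5 = 33.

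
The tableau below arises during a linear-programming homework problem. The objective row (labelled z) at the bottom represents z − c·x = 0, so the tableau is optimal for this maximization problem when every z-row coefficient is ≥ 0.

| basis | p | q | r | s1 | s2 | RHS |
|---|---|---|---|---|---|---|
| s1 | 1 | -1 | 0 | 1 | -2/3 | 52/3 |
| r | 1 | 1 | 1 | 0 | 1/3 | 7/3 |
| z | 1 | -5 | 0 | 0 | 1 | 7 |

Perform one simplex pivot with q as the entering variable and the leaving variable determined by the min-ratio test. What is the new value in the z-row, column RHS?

Ratio test on column q — row 1: entry -1 ≤ 0; row 2: (7/3)/1 = 7/3. Minimum is 7/3 at row 2 (r leaves); pivot element 1.
Divide row 2 by 1; eliminate column q from the other rows.
z-row update in column RHS: 7 − (-5)·(7/3) = 56/3.

56/3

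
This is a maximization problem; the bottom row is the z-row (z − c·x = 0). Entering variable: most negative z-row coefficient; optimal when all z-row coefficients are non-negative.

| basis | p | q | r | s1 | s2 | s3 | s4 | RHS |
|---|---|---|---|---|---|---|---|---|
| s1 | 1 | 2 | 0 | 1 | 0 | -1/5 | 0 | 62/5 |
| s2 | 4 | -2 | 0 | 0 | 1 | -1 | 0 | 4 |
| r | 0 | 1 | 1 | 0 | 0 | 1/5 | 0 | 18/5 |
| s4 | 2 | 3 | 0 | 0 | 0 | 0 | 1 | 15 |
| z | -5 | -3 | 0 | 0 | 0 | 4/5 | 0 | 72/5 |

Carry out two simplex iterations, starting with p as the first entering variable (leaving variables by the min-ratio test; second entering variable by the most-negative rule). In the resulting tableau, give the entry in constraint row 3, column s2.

Ratio test on column p — row 1: (62/5)/1 = 62/5; row 2: 4/4 = 1; row 3: entry 0 ≤ 0; row 4: 15/2 = 15/2. Minimum is 1 at row 2 (s2 leaves); pivot element 4.
Divide row 2 by 4; eliminate column p from the other rows.
Second iteration: most negative z-row entry is -11/2 in column q, so q enters.
Ratio test on column q — row 1: (57/5)/(5/2) = 114/25; row 2: entry -1/2 ≤ 0; row 3: (18/5)/1 = 18/5; row 4: 13/4 = 13/4. Minimum is 13/4 at row 4 (s4 leaves); pivot element 4.
Divide row 4 by 4; eliminate column q from the other rows.
After both pivots, the entry at constraint row 3, column s2 is 1/8.

1/8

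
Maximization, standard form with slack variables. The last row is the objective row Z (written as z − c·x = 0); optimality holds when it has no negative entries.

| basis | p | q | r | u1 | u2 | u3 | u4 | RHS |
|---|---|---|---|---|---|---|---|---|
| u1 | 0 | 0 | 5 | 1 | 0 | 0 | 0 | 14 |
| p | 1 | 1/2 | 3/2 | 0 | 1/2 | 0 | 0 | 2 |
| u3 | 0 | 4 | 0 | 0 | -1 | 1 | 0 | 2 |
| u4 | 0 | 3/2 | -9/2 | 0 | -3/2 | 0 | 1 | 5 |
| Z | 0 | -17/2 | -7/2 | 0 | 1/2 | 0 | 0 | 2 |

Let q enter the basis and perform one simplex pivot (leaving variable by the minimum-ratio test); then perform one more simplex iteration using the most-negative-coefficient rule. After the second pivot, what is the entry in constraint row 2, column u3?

-1/12

Ratio test on column q — row 1: entry 0 ≤ 0; row 2: 2/(1/2) = 4; row 3: 2/4 = 1/2; row 4: 5/(3/2) = 10/3. Minimum is 1/2 at row 3 (u3 leaves); pivot element 4.
Divide row 3 by 4; eliminate column q from the other rows.
Second iteration: most negative Z-row entry is -7/2 in column r, so r enters.
Ratio test on column r — row 1: 14/5 = 14/5; row 2: (7/4)/(3/2) = 7/6; row 3: entry 0 ≤ 0; row 4: entry -9/2 ≤ 0. Minimum is 7/6 at row 2 (p leaves); pivot element 3/2.
Divide row 2 by 3/2; eliminate column r from the other rows.
After both pivots, the entry at constraint row 2, column u3 is -1/12.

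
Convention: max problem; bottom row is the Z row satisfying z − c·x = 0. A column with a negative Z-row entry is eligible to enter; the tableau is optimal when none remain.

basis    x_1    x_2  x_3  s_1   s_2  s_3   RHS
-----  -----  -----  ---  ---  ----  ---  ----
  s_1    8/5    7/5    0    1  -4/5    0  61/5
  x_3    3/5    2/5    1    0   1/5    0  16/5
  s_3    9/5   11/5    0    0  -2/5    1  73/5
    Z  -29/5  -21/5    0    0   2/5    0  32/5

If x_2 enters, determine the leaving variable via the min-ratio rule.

Column x_2 entries and ratios — s_1: (61/5)/(7/5) = 61/7; x_3: (16/5)/(2/5) = 8; s_3: (73/5)/(11/5) = 73/11.
Smallest ratio is 73/11 in the row of s_3, so s_3 leaves.

s_3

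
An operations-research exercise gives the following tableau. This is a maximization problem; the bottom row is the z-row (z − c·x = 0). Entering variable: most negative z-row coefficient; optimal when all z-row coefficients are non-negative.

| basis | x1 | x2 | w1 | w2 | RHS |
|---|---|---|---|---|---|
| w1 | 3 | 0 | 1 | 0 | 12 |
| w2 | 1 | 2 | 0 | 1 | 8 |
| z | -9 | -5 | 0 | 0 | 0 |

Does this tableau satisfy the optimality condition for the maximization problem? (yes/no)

no

The z-row has a negative entry -9 in column x1, so it is not optimal.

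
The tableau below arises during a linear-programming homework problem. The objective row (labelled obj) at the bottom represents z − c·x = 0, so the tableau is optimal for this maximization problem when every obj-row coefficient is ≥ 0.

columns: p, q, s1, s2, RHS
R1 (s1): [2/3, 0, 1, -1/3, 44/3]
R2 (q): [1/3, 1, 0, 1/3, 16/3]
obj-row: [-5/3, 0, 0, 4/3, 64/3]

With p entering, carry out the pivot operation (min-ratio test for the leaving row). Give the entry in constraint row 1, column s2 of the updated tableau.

Ratio test on column p — row 1: (44/3)/(2/3) = 22; row 2: (16/3)/(1/3) = 16. Minimum is 16 at row 2 (q leaves); pivot element 1/3.
Divide row 2 by 1/3; eliminate column p from the other rows.
Row 1 update in column s2: -1/3 − (2/3)·1 = -1.

-1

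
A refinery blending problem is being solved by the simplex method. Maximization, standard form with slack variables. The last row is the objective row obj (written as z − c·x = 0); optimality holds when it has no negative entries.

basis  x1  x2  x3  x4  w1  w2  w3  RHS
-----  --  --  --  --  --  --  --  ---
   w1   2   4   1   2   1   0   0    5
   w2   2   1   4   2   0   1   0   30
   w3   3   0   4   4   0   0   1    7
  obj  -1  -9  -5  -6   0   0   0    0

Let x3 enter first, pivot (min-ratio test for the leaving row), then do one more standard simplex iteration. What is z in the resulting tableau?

257/16

Ratio test on column x3 — row 1: 5/1 = 5; row 2: 30/4 = 15/2; row 3: 7/4 = 7/4. Minimum is 7/4 at row 3 (w3 leaves); pivot element 4.
Pivot on row 3; the obj-row RHS becomes 0 − (-5)·(7/4) = 35/4.
Next entering variable (most negative obj-row entry -9): x2.
Ratio test on column x2 — row 1: (13/4)/4 = 13/16; row 2: 23/1 = 23; row 3: entry 0 ≤ 0. Minimum is 13/16 at row 1 (w1 leaves); pivot element 4.
After the second pivot the obj-row RHS is 35/4 − (-9)·(13/16) = 257/16.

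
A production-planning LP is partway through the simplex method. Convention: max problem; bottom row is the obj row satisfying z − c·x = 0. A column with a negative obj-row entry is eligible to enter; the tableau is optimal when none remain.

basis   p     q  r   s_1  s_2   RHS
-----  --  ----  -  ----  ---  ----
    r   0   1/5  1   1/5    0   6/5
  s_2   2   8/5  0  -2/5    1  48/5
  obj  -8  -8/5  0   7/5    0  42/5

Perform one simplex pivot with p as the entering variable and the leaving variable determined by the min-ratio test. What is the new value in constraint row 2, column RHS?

24/5

Ratio test on column p — row 1: entry 0 ≤ 0; row 2: (48/5)/2 = 24/5. Minimum is 24/5 at row 2 (s_2 leaves); pivot element 2.
Divide row 2 by 2; eliminate column p from the other rows.
In the new row 2, the RHS entry is the old entry divided by the pivot: (48/5)/2 = 24/5.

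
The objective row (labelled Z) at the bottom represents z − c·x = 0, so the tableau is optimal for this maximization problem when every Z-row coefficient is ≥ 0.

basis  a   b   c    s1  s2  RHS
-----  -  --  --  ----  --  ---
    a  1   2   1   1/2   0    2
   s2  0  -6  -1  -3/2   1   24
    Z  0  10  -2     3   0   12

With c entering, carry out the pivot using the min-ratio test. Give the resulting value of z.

16

Ratio test on column c — row 1: 2/1 = 2; row 2: entry -1 ≤ 0. Minimum is 2 at row 1 (a leaves); pivot element 1.
Pivot on row 1; the Z-row RHS becomes 12 − (-2)·2 = 16.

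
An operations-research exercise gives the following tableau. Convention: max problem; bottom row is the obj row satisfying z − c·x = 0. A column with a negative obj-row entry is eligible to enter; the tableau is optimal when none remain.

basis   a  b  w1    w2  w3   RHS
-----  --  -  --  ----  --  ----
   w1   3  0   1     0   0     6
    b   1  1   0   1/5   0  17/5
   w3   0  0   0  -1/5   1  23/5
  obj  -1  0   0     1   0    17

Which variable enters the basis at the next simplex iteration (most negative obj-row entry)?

a

Negative obj-row entries: a: -1.
The most negative is -1 in column a, so a enters.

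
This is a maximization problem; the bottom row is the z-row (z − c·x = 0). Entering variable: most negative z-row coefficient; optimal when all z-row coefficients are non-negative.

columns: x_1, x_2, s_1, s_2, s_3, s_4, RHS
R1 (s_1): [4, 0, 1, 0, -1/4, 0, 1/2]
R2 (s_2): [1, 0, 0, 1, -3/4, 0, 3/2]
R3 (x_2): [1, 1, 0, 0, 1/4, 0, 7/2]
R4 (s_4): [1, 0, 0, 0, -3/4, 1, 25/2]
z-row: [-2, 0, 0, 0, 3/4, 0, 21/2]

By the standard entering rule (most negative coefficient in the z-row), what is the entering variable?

Negative z-row entries: x_1: -2.
The most negative is -2 in column x_1, so x_1 enters.

x_1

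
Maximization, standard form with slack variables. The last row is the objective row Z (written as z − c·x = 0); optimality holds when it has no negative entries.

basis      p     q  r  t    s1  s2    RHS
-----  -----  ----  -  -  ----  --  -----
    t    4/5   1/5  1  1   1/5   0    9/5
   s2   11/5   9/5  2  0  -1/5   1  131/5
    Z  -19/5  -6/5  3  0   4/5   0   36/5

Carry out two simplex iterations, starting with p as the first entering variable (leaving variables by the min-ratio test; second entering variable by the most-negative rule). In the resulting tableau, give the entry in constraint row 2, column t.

-9

Ratio test on column p — row 1: (9/5)/(4/5) = 9/4; row 2: (131/5)/(11/5) = 131/11. Minimum is 9/4 at row 1 (t leaves); pivot element 4/5.
Divide row 1 by 4/5; eliminate column p from the other rows.
Second iteration: most negative Z-row entry is -1/4 in column q, so q enters.
Ratio test on column q — row 1: (9/4)/(1/4) = 9; row 2: (85/4)/(5/4) = 17. Minimum is 9 at row 1 (p leaves); pivot element 1/4.
Divide row 1 by 1/4; eliminate column q from the other rows.
After both pivots, the entry at constraint row 2, column t is -9.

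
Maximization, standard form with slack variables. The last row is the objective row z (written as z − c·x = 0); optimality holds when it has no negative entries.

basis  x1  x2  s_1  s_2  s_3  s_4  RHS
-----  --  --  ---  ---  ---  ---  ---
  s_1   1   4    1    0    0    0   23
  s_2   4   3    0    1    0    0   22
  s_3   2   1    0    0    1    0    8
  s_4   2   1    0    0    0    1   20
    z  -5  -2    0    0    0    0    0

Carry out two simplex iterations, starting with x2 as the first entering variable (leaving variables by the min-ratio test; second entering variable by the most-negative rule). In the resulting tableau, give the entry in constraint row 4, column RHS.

Ratio test on column x2 — row 1: 23/4 = 23/4; row 2: 22/3 = 22/3; row 3: 8/1 = 8; row 4: 20/1 = 20. Minimum is 23/4 at row 1 (s_1 leaves); pivot element 4.
Divide row 1 by 4; eliminate column x2 from the other rows.
Second iteration: most negative z-row entry is -9/2 in column x1, so x1 enters.
Ratio test on column x1 — row 1: (23/4)/(1/4) = 23; row 2: (19/4)/(13/4) = 19/13; row 3: (9/4)/(7/4) = 9/7; row 4: (57/4)/(7/4) = 57/7. Minimum is 9/7 at row 3 (s_3 leaves); pivot element 7/4.
Divide row 3 by 7/4; eliminate column x1 from the other rows.
After both pivots, the entry at constraint row 4, column RHS is 12.

12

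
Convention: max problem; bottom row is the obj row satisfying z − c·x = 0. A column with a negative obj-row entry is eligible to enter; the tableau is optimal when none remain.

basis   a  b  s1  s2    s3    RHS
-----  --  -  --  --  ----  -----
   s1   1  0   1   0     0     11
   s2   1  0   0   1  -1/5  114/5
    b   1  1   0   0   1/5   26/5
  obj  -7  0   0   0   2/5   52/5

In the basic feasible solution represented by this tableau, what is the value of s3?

s3 is not in the basis, so in the current basic feasible solution s3 = 0.

0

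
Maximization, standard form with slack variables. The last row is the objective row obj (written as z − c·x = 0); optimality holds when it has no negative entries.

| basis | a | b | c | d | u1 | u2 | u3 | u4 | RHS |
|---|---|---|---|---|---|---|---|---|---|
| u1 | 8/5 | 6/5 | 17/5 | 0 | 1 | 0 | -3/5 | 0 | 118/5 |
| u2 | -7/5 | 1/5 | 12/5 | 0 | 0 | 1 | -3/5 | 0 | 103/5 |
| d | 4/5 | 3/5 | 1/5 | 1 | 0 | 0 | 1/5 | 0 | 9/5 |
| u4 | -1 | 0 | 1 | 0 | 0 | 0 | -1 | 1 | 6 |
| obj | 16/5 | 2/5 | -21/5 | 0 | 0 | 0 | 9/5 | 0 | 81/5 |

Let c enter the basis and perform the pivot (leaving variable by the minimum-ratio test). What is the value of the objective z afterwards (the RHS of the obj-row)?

Ratio test on column c — row 1: (118/5)/(17/5) = 118/17; row 2: (103/5)/(12/5) = 103/12; row 3: (9/5)/(1/5) = 9; row 4: 6/1 = 6. Minimum is 6 at row 4 (u4 leaves); pivot element 1.
Pivot on row 4; the obj-row RHS becomes 81/5 − (-21/5)·6 = 207/5.

207/5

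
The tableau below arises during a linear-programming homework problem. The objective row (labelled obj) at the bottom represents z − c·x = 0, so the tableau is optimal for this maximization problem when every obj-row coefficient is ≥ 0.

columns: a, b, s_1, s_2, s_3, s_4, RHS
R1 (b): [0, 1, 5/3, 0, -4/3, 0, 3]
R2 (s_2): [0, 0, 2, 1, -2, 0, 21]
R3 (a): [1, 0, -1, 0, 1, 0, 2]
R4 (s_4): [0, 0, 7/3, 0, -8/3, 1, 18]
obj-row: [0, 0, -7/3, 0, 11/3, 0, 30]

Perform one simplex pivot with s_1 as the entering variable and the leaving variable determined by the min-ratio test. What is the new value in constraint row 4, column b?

Ratio test on column s_1 — row 1: 3/(5/3) = 9/5; row 2: 21/2 = 21/2; row 3: entry -1 ≤ 0; row 4: 18/(7/3) = 54/7. Minimum is 9/5 at row 1 (b leaves); pivot element 5/3.
Divide row 1 by 5/3; eliminate column s_1 from the other rows.
Row 4 update in column b: 0 − (7/3)·(3/5) = -7/5.

-7/5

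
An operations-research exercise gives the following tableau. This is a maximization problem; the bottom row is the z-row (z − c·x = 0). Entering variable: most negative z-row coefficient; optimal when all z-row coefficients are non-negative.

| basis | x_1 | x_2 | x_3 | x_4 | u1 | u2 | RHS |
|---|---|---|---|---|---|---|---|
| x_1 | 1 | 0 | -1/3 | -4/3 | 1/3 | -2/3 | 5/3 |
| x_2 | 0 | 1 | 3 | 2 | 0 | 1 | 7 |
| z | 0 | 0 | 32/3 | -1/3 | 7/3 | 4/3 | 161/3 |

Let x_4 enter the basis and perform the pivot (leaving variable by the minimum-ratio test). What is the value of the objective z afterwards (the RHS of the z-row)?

329/6

Ratio test on column x_4 — row 1: entry -4/3 ≤ 0; row 2: 7/2 = 7/2. Minimum is 7/2 at row 2 (x_2 leaves); pivot element 2.
Pivot on row 2; the z-row RHS becomes 161/3 − (-1/3)·(7/2) = 329/6.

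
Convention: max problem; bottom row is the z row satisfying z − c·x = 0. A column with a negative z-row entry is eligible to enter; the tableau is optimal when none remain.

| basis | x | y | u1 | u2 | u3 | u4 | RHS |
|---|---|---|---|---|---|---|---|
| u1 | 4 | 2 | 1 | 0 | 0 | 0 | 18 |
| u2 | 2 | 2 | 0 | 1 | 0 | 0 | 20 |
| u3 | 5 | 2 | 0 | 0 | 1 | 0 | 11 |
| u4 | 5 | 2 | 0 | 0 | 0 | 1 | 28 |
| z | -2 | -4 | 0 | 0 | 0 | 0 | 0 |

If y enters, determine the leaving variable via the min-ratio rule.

Column y entries and ratios — u1: 18/2 = 9; u2: 20/2 = 10; u3: 11/2 = 11/2; u4: 28/2 = 14.
Smallest ratio is 11/2 in the row of u3, so u3 leaves.

u3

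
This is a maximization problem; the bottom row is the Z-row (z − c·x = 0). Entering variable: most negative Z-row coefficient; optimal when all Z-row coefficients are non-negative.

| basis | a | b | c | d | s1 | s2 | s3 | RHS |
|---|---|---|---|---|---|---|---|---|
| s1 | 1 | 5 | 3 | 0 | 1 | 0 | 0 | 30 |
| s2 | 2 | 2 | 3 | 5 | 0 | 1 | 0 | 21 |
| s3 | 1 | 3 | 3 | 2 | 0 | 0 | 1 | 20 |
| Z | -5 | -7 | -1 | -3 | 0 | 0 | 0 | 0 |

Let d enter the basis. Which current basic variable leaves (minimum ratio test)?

s2

Column d entries and ratios — s1: 0 ≤ 0, skip; s2: 21/5 = 21/5; s3: 20/2 = 10.
Smallest ratio is 21/5 in the row of s2, so s2 leaves.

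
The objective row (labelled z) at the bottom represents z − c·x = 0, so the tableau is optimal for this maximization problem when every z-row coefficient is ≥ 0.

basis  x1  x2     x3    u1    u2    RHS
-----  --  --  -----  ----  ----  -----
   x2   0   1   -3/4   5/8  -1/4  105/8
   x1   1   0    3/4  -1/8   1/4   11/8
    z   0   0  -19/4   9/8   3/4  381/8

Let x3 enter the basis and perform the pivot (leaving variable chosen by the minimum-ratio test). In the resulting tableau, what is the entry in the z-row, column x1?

19/3

Ratio test on column x3 — row 1: entry -3/4 ≤ 0; row 2: (11/8)/(3/4) = 11/6. Minimum is 11/6 at row 2 (x1 leaves); pivot element 3/4.
Divide row 2 by 3/4; eliminate column x3 from the other rows.
z-row update in column x1: 0 − (-19/4)·(4/3) = 19/3.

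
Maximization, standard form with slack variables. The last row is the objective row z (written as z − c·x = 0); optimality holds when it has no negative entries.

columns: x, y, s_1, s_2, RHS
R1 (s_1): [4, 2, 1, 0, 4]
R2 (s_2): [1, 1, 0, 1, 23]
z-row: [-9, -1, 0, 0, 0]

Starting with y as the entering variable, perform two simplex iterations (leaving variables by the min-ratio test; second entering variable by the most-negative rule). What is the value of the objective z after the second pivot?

Ratio test on column y — row 1: 4/2 = 2; row 2: 23/1 = 23. Minimum is 2 at row 1 (s_1 leaves); pivot element 2.
Pivot on row 1; the z-row RHS becomes 0 − (-1)·2 = 2.
Next entering variable (most negative z-row entry -7): x.
Ratio test on column x — row 1: 2/2 = 1; row 2: entry -1 ≤ 0. Minimum is 1 at row 1 (y leaves); pivot element 2.
After the second pivot the z-row RHS is 2 − (-7)·1 = 9.

9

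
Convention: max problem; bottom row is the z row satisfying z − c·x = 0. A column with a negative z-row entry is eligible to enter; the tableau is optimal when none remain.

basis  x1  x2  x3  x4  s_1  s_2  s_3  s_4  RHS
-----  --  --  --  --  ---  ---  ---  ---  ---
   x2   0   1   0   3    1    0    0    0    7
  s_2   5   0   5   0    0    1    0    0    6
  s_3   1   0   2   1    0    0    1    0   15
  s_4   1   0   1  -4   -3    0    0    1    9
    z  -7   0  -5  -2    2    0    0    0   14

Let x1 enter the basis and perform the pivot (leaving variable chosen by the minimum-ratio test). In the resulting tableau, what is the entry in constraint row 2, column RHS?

6/5

Ratio test on column x1 — row 1: entry 0 ≤ 0; row 2: 6/5 = 6/5; row 3: 15/1 = 15; row 4: 9/1 = 9. Minimum is 6/5 at row 2 (s_2 leaves); pivot element 5.
Divide row 2 by 5; eliminate column x1 from the other rows.
In the new row 2, the RHS entry is the old entry divided by the pivot: 6/5 = 6/5.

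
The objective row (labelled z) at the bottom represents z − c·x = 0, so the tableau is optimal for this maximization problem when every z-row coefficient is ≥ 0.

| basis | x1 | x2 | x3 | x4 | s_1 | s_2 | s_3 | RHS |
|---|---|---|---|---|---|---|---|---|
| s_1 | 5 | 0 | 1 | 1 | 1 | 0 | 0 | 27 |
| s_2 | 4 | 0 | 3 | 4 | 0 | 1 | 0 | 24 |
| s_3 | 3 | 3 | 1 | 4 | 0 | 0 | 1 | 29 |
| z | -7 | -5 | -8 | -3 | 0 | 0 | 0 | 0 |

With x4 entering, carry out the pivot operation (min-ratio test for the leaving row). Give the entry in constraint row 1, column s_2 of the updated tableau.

Ratio test on column x4 — row 1: 27/1 = 27; row 2: 24/4 = 6; row 3: 29/4 = 29/4. Minimum is 6 at row 2 (s_2 leaves); pivot element 4.
Divide row 2 by 4; eliminate column x4 from the other rows.
Row 1 update in column s_2: 0 − 1·(1/4) = -1/4.

-1/4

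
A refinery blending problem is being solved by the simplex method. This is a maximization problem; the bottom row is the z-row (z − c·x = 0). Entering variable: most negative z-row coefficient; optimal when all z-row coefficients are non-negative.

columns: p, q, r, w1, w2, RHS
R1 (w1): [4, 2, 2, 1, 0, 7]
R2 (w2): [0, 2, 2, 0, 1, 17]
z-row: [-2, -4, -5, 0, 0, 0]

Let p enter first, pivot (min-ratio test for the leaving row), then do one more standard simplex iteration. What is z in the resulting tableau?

Ratio test on column p — row 1: 7/4 = 7/4; row 2: entry 0 ≤ 0. Minimum is 7/4 at row 1 (w1 leaves); pivot element 4.
Pivot on row 1; the z-row RHS becomes 0 − (-2)·(7/4) = 7/2.
Next entering variable (most negative z-row entry -4): r.
Ratio test on column r — row 1: (7/4)/(1/2) = 7/2; row 2: 17/2 = 17/2. Minimum is 7/2 at row 1 (p leaves); pivot element 1/2.
After the second pivot the z-row RHS is 7/2 − (-4)·(7/2) = 35/2.

35/2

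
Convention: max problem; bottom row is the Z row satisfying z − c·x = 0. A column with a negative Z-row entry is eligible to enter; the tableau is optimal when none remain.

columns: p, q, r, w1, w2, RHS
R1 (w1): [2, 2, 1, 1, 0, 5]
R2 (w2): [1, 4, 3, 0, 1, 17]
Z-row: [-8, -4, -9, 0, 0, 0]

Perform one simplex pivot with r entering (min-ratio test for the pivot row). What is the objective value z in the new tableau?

Ratio test on column r — row 1: 5/1 = 5; row 2: 17/3 = 17/3. Minimum is 5 at row 1 (w1 leaves); pivot element 1.
Pivot on row 1; the Z-row RHS becomes 0 − (-9)·5 = 45.

45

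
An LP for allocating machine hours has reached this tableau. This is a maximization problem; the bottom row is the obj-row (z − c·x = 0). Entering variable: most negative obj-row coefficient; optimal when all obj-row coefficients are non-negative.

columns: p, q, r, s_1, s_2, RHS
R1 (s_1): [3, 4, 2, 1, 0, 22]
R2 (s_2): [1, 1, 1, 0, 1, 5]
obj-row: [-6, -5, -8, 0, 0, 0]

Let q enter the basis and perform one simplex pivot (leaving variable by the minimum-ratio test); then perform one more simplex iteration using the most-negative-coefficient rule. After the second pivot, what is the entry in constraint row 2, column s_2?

Ratio test on column q — row 1: 22/4 = 11/2; row 2: 5/1 = 5. Minimum is 5 at row 2 (s_2 leaves); pivot element 1.
Divide row 2 by 1; eliminate column q from the other rows.
Second iteration: most negative obj-row entry is -3 in column r, so r enters.
Ratio test on column r — row 1: entry -2 ≤ 0; row 2: 5/1 = 5. Minimum is 5 at row 2 (q leaves); pivot element 1.
Divide row 2 by 1; eliminate column r from the other rows.
After both pivots, the entry at constraint row 2, column s_2 is 1.

1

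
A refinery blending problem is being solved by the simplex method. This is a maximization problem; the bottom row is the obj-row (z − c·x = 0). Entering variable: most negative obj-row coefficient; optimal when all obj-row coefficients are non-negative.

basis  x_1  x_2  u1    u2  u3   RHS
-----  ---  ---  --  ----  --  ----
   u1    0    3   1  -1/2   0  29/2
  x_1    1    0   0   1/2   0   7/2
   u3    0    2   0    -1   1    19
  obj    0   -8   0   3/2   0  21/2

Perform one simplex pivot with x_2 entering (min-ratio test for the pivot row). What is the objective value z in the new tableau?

Ratio test on column x_2 — row 1: (29/2)/3 = 29/6; row 2: entry 0 ≤ 0; row 3: 19/2 = 19/2. Minimum is 29/6 at row 1 (u1 leaves); pivot element 3.
Pivot on row 1; the obj-row RHS becomes 21/2 − (-8)·(29/6) = 295/6.

295/6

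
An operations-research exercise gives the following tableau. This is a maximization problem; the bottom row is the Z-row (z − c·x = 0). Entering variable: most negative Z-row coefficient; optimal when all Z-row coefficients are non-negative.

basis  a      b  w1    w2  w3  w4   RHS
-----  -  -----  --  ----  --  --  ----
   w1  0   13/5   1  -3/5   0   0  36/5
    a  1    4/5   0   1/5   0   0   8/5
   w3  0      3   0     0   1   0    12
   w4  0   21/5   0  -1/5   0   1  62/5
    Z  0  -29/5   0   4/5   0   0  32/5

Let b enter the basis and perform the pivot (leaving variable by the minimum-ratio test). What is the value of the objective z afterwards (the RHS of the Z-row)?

18

Ratio test on column b — row 1: (36/5)/(13/5) = 36/13; row 2: (8/5)/(4/5) = 2; row 3: 12/3 = 4; row 4: (62/5)/(21/5) = 62/21. Minimum is 2 at row 2 (a leaves); pivot element 4/5.
Pivot on row 2; the Z-row RHS becomes 32/5 − (-29/5)·2 = 18.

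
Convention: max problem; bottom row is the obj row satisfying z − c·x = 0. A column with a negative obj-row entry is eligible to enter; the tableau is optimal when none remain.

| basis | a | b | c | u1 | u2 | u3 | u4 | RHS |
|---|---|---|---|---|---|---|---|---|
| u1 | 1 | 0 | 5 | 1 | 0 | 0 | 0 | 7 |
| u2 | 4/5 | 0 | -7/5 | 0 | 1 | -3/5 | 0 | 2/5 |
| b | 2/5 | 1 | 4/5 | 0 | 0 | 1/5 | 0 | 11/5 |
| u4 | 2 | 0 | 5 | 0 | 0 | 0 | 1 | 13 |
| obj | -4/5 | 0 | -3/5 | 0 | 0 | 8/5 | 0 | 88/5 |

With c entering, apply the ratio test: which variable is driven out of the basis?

Column c entries and ratios — u1: 7/5 = 7/5; u2: -7/5 ≤ 0, skip; b: (11/5)/(4/5) = 11/4; u4: 13/5 = 13/5.
Smallest ratio is 7/5 in the row of u1, so u1 leaves.

u1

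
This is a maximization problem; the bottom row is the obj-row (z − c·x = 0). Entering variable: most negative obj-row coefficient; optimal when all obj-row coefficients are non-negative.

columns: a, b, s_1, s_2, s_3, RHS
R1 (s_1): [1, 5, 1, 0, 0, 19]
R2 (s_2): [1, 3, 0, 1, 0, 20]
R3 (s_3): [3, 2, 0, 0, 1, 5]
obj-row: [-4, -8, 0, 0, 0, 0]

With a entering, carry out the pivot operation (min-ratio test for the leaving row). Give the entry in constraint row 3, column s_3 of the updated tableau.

Ratio test on column a — row 1: 19/1 = 19; row 2: 20/1 = 20; row 3: 5/3 = 5/3. Minimum is 5/3 at row 3 (s_3 leaves); pivot element 3.
Divide row 3 by 3; eliminate column a from the other rows.
In the new row 3, the s_3 entry is the old entry divided by the pivot: 1/3 = 1/3.

1/3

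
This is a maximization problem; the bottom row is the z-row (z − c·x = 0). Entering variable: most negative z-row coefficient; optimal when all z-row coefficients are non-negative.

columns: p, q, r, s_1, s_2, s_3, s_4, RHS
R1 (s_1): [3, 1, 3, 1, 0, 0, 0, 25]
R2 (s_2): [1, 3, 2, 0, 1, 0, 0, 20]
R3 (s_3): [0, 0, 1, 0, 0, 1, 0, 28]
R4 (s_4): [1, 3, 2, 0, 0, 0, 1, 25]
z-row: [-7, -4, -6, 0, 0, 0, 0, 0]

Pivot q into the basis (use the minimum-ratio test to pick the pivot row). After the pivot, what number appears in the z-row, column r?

-10/3

Ratio test on column q — row 1: 25/1 = 25; row 2: 20/3 = 20/3; row 3: entry 0 ≤ 0; row 4: 25/3 = 25/3. Minimum is 20/3 at row 2 (s_2 leaves); pivot element 3.
Divide row 2 by 3; eliminate column q from the other rows.
z-row update in column r: -6 − (-4)·(2/3) = -10/3.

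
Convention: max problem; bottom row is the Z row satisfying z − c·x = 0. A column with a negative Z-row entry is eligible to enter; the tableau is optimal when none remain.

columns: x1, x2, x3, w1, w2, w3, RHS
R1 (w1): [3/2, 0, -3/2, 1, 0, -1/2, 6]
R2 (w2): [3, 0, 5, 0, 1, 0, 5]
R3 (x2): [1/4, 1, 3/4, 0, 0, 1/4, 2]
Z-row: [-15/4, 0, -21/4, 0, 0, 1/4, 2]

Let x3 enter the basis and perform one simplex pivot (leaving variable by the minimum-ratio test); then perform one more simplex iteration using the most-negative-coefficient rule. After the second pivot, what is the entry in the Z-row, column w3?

Ratio test on column x3 — row 1: entry -3/2 ≤ 0; row 2: 5/5 = 1; row 3: 2/(3/4) = 8/3. Minimum is 1 at row 2 (w2 leaves); pivot element 5.
Divide row 2 by 5; eliminate column x3 from the other rows.
Second iteration: most negative Z-row entry is -3/5 in column x1, so x1 enters.
Ratio test on column x1 — row 1: (15/2)/(12/5) = 25/8; row 2: 1/(3/5) = 5/3; row 3: entry -1/5 ≤ 0. Minimum is 5/3 at row 2 (x3 leaves); pivot element 3/5.
Divide row 2 by 3/5; eliminate column x1 from the other rows.
After both pivots, the entry at the Z-row, column w3 is 1/4.

1/4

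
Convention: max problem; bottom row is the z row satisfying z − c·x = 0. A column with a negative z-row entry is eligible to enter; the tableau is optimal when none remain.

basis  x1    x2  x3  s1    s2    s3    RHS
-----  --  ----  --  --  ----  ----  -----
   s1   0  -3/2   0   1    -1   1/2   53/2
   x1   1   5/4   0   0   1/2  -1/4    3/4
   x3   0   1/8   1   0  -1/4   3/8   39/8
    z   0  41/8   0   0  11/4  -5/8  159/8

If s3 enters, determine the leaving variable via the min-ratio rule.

x3

Column s3 entries and ratios — s1: (53/2)/(1/2) = 53; x1: -1/4 ≤ 0, skip; x3: (39/8)/(3/8) = 13.
Smallest ratio is 13 in the row of x3, so x3 leaves.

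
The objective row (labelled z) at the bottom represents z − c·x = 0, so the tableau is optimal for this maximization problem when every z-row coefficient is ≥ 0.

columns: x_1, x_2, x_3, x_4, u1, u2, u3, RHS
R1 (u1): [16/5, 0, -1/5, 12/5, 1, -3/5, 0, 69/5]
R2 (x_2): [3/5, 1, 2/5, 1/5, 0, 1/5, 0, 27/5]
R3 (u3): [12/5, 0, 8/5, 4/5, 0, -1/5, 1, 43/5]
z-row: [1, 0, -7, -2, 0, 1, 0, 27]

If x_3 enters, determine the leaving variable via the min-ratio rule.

u3

Column x_3 entries and ratios — u1: -1/5 ≤ 0, skip; x_2: (27/5)/(2/5) = 27/2; u3: (43/5)/(8/5) = 43/8.
Smallest ratio is 43/8 in the row of u3, so u3 leaves.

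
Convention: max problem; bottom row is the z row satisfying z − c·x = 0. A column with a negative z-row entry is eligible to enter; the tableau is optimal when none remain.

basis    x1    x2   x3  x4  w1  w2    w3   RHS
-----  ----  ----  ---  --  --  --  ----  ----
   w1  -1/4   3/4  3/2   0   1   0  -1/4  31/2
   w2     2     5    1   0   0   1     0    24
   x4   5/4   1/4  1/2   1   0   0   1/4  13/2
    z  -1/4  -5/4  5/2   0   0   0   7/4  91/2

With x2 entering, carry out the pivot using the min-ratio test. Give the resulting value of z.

Ratio test on column x2 — row 1: (31/2)/(3/4) = 62/3; row 2: 24/5 = 24/5; row 3: (13/2)/(1/4) = 26. Minimum is 24/5 at row 2 (w2 leaves); pivot element 5.
Pivot on row 2; the z-row RHS becomes 91/2 − (-5/4)·(24/5) = 103/2.

103/2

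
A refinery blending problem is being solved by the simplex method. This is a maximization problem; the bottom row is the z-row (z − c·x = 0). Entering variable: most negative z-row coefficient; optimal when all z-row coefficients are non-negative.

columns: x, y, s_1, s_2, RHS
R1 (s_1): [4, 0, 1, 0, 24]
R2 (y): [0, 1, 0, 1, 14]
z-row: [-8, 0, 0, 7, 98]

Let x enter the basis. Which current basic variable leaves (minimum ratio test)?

Column x entries and ratios — s_1: 24/4 = 6; y: 0 ≤ 0, skip.
Smallest ratio is 6 in the row of s_1, so s_1 leaves.

s_1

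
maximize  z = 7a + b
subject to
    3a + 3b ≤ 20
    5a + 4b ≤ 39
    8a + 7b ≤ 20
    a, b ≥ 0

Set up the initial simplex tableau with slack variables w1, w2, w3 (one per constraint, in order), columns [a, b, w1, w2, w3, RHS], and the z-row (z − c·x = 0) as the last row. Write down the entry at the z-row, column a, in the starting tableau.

The z-row carries the negated objective coefficients: the a entry is -7.

-7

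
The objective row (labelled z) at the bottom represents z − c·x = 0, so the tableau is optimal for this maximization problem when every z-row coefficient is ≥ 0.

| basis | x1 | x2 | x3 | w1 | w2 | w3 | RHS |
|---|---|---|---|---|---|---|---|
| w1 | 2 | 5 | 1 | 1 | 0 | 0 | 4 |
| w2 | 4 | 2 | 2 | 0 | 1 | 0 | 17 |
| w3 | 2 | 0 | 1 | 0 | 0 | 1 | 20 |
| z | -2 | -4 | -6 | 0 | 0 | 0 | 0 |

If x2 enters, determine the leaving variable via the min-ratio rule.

w1

Column x2 entries and ratios — w1: 4/5 = 4/5; w2: 17/2 = 17/2; w3: 0 ≤ 0, skip.
Smallest ratio is 4/5 in the row of w1, so w1 leaves.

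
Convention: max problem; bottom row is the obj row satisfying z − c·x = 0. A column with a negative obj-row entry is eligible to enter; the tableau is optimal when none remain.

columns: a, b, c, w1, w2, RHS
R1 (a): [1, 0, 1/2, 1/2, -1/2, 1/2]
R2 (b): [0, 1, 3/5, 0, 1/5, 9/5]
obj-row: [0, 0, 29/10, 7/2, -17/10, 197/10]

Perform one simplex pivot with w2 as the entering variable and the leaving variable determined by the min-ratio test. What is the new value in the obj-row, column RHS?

Ratio test on column w2 — row 1: entry -1/2 ≤ 0; row 2: (9/5)/(1/5) = 9. Minimum is 9 at row 2 (b leaves); pivot element 1/5.
Divide row 2 by 1/5; eliminate column w2 from the other rows.
obj-row update in column RHS: 197/10 − (-17/10)·9 = 35.

35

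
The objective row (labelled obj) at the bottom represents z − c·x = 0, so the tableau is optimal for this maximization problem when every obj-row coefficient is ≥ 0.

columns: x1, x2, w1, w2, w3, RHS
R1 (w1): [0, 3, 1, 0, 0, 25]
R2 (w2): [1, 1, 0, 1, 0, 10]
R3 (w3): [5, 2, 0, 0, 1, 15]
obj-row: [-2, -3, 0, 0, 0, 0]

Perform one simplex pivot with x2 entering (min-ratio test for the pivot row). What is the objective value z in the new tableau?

Ratio test on column x2 — row 1: 25/3 = 25/3; row 2: 10/1 = 10; row 3: 15/2 = 15/2. Minimum is 15/2 at row 3 (w3 leaves); pivot element 2.
Pivot on row 3; the obj-row RHS becomes 0 − (-3)·(15/2) = 45/2.

45/2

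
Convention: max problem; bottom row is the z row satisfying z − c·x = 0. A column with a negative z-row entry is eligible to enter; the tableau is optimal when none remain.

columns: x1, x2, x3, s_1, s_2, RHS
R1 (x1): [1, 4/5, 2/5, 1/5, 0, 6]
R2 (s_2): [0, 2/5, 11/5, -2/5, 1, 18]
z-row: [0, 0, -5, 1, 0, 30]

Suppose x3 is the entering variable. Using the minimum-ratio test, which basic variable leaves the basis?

s_2

Column x3 entries and ratios — x1: 6/(2/5) = 15; s_2: 18/(11/5) = 90/11.
Smallest ratio is 90/11 in the row of s_2, so s_2 leaves.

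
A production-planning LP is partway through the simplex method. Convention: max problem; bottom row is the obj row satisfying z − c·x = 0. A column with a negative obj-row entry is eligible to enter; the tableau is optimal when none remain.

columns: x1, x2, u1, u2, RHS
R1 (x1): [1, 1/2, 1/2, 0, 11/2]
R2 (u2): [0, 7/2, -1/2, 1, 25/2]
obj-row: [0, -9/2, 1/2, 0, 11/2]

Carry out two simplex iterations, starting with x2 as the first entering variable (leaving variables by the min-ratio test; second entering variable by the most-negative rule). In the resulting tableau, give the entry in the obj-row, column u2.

Ratio test on column x2 — row 1: (11/2)/(1/2) = 11; row 2: (25/2)/(7/2) = 25/7. Minimum is 25/7 at row 2 (u2 leaves); pivot element 7/2.
Divide row 2 by 7/2; eliminate column x2 from the other rows.
Second iteration: most negative obj-row entry is -1/7 in column u1, so u1 enters.
Ratio test on column u1 — row 1: (26/7)/(4/7) = 13/2; row 2: entry -1/7 ≤ 0. Minimum is 13/2 at row 1 (x1 leaves); pivot element 4/7.
Divide row 1 by 4/7; eliminate column u1 from the other rows.
After both pivots, the entry at the obj-row, column u2 is 5/4.

5/4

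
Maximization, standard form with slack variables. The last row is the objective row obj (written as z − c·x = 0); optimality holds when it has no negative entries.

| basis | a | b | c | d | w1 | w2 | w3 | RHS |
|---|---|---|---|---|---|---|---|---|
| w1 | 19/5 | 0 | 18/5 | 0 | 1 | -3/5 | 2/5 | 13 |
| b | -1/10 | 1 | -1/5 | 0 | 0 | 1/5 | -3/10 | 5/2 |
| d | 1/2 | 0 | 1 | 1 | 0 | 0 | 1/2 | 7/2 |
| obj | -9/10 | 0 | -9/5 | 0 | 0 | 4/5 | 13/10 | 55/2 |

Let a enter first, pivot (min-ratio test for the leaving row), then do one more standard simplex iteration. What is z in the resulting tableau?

Ratio test on column a — row 1: 13/(19/5) = 65/19; row 2: entry -1/10 ≤ 0; row 3: (7/2)/(1/2) = 7. Minimum is 65/19 at row 1 (w1 leaves); pivot element 19/5.
Pivot on row 1; the obj-row RHS becomes 55/2 − (-9/10)·(65/19) = 581/19.
Next entering variable (most negative obj-row entry -18/19): c.
Ratio test on column c — row 1: (65/19)/(18/19) = 65/18; row 2: entry -2/19 ≤ 0; row 3: (34/19)/(10/19) = 17/5. Minimum is 17/5 at row 3 (d leaves); pivot element 10/19.
After the second pivot the obj-row RHS is 581/19 − (-18/19)·(17/5) = 169/5.

169/5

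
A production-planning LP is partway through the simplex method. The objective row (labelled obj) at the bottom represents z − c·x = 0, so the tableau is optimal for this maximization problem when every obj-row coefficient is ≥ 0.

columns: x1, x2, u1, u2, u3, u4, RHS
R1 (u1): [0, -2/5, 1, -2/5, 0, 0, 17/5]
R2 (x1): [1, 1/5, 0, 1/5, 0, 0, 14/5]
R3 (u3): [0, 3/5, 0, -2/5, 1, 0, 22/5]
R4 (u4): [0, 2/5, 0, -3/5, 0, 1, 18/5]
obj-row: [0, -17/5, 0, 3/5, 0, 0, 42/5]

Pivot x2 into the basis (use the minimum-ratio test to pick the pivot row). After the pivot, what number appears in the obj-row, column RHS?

Ratio test on column x2 — row 1: entry -2/5 ≤ 0; row 2: (14/5)/(1/5) = 14; row 3: (22/5)/(3/5) = 22/3; row 4: (18/5)/(2/5) = 9. Minimum is 22/3 at row 3 (u3 leaves); pivot element 3/5.
Divide row 3 by 3/5; eliminate column x2 from the other rows.
obj-row update in column RHS: 42/5 − (-17/5)·(22/3) = 100/3.

100/3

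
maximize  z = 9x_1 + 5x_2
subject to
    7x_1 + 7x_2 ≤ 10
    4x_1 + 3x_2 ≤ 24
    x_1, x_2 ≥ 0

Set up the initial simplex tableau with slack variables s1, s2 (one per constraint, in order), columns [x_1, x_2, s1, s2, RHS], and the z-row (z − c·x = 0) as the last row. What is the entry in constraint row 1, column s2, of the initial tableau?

0

Slack s2 belongs to constraint 2; its column is the unit vector e_2, so the entry in row 1 is 0.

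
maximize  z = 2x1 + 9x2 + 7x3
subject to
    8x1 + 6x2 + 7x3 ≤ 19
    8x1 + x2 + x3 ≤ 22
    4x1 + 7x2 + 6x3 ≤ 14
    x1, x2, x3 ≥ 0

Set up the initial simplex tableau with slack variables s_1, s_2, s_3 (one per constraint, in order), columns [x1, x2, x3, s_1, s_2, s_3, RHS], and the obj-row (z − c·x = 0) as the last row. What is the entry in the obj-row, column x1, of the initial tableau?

The obj-row carries the negated objective coefficients: the x1 entry is -2.

-2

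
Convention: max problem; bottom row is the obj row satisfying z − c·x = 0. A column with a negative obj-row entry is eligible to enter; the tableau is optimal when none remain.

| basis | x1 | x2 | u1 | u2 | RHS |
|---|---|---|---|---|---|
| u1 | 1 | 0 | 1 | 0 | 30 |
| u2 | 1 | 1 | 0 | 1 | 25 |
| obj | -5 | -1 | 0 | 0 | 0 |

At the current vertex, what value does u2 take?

25

u2 is basic (row 2); its value is the RHS of that row, 25.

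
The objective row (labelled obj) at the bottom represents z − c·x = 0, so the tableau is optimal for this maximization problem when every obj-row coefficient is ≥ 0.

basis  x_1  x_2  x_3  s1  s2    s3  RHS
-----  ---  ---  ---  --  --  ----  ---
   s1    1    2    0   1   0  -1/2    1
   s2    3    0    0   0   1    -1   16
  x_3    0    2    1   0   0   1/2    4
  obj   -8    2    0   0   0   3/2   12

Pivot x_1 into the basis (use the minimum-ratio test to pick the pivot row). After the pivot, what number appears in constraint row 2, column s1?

-3

Ratio test on column x_1 — row 1: 1/1 = 1; row 2: 16/3 = 16/3; row 3: entry 0 ≤ 0. Minimum is 1 at row 1 (s1 leaves); pivot element 1.
Divide row 1 by 1; eliminate column x_1 from the other rows.
Row 2 update in column s1: 0 − 3·1 = -3.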